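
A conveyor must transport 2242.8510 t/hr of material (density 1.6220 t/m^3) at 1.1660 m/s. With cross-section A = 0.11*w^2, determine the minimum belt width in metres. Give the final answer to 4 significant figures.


A_req = 2242.8510 / (1.1660 * 1.6220 * 3600) = 0.329419 m^2
w = sqrt(0.329419 / 0.11)
w = 1.731 m


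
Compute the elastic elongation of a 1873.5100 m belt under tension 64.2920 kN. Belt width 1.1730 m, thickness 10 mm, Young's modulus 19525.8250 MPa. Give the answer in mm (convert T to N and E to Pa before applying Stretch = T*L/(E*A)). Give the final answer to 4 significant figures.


A = 1.1730 * 0.01 = 0.01173 m^2
Stretch = 64.2920*1000 * 1873.5100 / (19525.8250e6 * 0.01173) * 1000
Stretch = 525.9 mm


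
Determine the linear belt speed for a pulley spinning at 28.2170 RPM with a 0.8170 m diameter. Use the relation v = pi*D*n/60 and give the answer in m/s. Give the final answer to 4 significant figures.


v = pi * 0.8170 * 28.2170 / 60
v = 1.207 m/s


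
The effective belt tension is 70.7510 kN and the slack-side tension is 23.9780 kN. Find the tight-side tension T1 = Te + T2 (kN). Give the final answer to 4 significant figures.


T1 = Te + T2 = 70.7510 + 23.9780
T1 = 94.73 kN


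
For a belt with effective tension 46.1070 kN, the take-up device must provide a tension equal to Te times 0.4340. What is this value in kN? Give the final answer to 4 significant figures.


T_tu = 46.1070 * 0.4340
T_tu = 20.01 kN


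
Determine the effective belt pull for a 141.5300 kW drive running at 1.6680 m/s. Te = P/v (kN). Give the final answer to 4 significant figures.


Te = P / v = 141.5300 / 1.6680
Te = 84.85 kN


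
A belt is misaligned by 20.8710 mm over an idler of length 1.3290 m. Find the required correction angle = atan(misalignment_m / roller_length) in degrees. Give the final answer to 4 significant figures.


misalign_m = 20.8710 / 1000 = 0.020871 m
angle = atan(0.020871 / 1.3290)
angle = 0.8997 deg


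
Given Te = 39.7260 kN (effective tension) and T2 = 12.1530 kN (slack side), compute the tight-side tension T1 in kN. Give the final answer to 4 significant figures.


T1 = Te + T2 = 39.7260 + 12.1530
T1 = 51.88 kN


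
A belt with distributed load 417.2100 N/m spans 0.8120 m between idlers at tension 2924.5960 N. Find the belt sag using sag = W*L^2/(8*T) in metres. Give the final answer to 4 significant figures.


sag = 417.2100 * 0.8120^2 / (8 * 2924.5960)
sag = 0.01176 m


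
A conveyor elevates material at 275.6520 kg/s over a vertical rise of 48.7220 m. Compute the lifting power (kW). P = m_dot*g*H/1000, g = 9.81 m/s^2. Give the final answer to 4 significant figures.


P = 275.6520 * 9.81 * 48.7220 / 1000
P = 131.8 kW


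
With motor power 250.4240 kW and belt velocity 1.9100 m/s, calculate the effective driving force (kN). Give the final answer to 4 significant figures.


Te = P / v = 250.4240 / 1.9100
Te = 131.1 kN


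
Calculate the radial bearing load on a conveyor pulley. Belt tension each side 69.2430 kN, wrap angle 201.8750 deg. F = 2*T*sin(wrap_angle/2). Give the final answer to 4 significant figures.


F = 2 * 69.2430 * sin(201.8750/2 deg)
F = 136.0 kN


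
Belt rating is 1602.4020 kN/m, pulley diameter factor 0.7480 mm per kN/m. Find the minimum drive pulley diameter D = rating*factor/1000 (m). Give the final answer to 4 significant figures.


D = 1602.4020 * 0.7480 / 1000
D = 1.199 m


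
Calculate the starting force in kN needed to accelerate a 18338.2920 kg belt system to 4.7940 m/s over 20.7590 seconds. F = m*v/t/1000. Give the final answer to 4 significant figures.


F = 18338.2920 * 4.7940 / 20.7590 / 1000
F = 4.235 kN


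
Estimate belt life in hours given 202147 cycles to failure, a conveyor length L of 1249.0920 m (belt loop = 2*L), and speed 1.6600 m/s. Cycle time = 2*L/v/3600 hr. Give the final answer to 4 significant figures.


cycle_time = 2 * 1249.0920 / 1.6600 / 3600 = 0.418036 hr
life = 202147 * 0.418036 = 84500 hours


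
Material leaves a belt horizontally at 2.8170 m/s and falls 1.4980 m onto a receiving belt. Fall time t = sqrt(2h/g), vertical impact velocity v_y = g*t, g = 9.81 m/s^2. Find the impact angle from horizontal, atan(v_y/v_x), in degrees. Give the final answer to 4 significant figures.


t = sqrt(2*1.4980/9.81) = 0.552632 s
v_y = 9.81 * 0.552632 = 5.42132 m/s
angle = atan(5.42132 / 2.8170) = 62.54 deg


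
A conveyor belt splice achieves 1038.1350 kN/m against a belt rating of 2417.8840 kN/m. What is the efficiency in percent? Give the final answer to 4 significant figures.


Eff = 1038.1350 / 2417.8840 * 100
Eff = 42.94 %


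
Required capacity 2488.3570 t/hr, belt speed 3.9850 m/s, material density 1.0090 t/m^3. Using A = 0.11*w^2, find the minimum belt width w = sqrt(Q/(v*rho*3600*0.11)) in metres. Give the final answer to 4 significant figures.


A_req = 2488.3570 / (3.9850 * 1.0090 * 3600) = 0.171906 m^2
w = sqrt(0.171906 / 0.11)
w = 1.250 m


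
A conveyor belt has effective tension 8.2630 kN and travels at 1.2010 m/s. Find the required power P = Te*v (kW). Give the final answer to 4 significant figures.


P = Te * v = 8.2630 * 1.2010
P = 9.924 kW


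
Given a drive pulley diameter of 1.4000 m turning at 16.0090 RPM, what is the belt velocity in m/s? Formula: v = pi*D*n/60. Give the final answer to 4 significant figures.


v = pi * 1.4000 * 16.0090 / 60
v = 1.174 m/s


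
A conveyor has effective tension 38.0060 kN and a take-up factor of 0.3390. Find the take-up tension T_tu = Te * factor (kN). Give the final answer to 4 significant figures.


T_tu = 38.0060 * 0.3390
T_tu = 12.88 kN


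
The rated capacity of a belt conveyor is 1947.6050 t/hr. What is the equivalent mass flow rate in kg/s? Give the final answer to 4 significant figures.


m_dot = 1947.6050 * 1000 / 3600
m_dot = 541.0 kg/s


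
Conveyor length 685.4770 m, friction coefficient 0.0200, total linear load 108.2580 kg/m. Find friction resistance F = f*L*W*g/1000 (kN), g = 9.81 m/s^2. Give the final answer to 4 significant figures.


F = 0.0200 * 685.4770 * 108.2580 * 9.81 / 1000
F = 14.56 kN


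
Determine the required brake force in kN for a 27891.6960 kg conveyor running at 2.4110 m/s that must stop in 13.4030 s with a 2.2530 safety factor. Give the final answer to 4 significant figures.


F = 27891.6960 * 2.4110 / 13.4030 * 2.2530 / 1000
F = 11.30 kN


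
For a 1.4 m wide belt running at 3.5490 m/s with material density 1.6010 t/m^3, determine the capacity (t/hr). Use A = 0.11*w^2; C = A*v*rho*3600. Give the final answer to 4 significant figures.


A = 0.11 * 1.4^2 = 0.2156 m^2
C = 0.2156 * 3.5490 * 1.6010 * 3600
C = 4410 t/hr


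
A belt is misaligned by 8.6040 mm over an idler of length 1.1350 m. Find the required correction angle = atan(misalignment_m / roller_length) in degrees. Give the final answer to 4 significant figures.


misalign_m = 8.6040 / 1000 = 0.008604 m
angle = atan(0.008604 / 1.1350)
angle = 0.4343 deg


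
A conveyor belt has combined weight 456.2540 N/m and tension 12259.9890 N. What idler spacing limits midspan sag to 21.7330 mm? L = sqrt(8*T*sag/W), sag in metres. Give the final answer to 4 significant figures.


sag = 21.7330/1000 = 0.021733 m
L = sqrt(8 * 12259.9890 * 0.021733 / 456.2540)
L = 2.161 m


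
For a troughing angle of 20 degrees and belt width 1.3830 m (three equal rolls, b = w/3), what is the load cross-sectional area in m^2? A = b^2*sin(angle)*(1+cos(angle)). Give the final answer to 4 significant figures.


b = 1.3830/3 = 0.461 m
A = 0.461^2 * sin(20 deg) * (1 + cos(20 deg))
A = 0.1410 m^2


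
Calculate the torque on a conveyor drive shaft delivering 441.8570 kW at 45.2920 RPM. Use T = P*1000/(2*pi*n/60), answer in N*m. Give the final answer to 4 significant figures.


omega = 2*pi*45.2920/60 = 4.74297 rad/s
T = 441.8570*1000 / 4.74297
T = 93160 N*m


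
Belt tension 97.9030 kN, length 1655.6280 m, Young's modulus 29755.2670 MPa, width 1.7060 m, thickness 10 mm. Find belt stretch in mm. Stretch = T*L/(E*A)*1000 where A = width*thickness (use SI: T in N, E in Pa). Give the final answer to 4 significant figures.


A = 1.7060 * 0.01 = 0.01706 m^2
Stretch = 97.9030*1000 * 1655.6280 / (29755.2670e6 * 0.01706) * 1000
Stretch = 319.3 mm


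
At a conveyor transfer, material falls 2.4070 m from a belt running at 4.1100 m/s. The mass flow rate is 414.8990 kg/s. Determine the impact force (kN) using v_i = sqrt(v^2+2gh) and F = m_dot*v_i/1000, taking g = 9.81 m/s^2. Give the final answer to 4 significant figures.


v_i = sqrt(4.1100^2 + 2*9.81*2.4070) = 8.00734 m/s
F = 414.8990 * 8.00734 / 1000
F = 3.322 kN


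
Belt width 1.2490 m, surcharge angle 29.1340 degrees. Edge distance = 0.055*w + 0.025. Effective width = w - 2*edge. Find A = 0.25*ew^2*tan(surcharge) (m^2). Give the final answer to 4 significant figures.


edge = 0.055*1.2490 + 0.025 = 0.093695 m
ew = 1.2490 - 2*0.093695 = 1.06161 m
A = 0.25 * 1.06161^2 * tan(29.1340 deg)
A = 0.1570 m^2


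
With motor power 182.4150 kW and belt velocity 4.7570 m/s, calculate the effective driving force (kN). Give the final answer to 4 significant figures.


Te = P / v = 182.4150 / 4.7570
Te = 38.35 kN


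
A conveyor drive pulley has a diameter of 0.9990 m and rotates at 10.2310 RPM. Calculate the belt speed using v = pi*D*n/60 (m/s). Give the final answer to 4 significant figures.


v = pi * 0.9990 * 10.2310 / 60
v = 0.5352 m/s


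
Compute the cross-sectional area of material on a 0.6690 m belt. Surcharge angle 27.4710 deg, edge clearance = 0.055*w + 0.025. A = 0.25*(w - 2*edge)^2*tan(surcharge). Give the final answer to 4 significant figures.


edge = 0.055*0.6690 + 0.025 = 0.061795 m
ew = 0.6690 - 2*0.061795 = 0.54541 m
A = 0.25 * 0.54541^2 * tan(27.4710 deg)
A = 0.03867 m^2


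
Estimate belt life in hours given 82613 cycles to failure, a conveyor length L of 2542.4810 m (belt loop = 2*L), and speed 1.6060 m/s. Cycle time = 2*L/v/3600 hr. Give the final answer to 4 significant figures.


cycle_time = 2 * 2542.4810 / 1.6060 / 3600 = 0.879508 hr
life = 82613 * 0.879508 = 72660 hours


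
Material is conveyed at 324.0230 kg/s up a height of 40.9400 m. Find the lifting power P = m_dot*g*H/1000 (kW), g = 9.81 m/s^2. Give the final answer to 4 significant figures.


P = 324.0230 * 9.81 * 40.9400 / 1000
P = 130.1 kW


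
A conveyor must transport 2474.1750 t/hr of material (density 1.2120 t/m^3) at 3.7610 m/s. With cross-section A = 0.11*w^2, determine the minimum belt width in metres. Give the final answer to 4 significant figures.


A_req = 2474.1750 / (3.7610 * 1.2120 * 3600) = 0.150772 m^2
w = sqrt(0.150772 / 0.11)
w = 1.171 m


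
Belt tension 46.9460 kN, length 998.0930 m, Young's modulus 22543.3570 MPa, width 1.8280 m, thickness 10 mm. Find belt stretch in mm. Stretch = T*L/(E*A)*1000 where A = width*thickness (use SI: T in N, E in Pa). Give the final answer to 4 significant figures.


A = 1.8280 * 0.01 = 0.01828 m^2
Stretch = 46.9460*1000 * 998.0930 / (22543.3570e6 * 0.01828) * 1000
Stretch = 113.7 mm


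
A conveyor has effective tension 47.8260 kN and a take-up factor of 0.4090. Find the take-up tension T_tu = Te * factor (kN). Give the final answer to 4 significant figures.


T_tu = 47.8260 * 0.4090
T_tu = 19.56 kN


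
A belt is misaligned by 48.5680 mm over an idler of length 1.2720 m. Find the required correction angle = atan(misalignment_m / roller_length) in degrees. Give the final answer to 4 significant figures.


misalign_m = 48.5680 / 1000 = 0.048568 m
angle = atan(0.048568 / 1.2720)
angle = 2.187 deg


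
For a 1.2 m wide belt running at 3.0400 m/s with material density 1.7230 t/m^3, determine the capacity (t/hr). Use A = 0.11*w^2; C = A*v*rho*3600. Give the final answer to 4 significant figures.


A = 0.11 * 1.2^2 = 0.1584 m^2
C = 0.1584 * 3.0400 * 1.7230 * 3600
C = 2987 t/hr


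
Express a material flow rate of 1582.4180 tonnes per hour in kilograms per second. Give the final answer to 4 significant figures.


m_dot = 1582.4180 * 1000 / 3600
m_dot = 439.6 kg/s


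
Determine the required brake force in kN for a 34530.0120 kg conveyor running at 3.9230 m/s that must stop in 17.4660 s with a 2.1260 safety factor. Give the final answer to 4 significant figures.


F = 34530.0120 * 3.9230 / 17.4660 * 2.1260 / 1000
F = 16.49 kN


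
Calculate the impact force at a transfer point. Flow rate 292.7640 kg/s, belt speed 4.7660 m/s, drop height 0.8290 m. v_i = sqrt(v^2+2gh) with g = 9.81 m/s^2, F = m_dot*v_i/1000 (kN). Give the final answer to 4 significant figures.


v_i = sqrt(4.7660^2 + 2*9.81*0.8290) = 6.24338 m/s
F = 292.7640 * 6.24338 / 1000
F = 1.828 kN


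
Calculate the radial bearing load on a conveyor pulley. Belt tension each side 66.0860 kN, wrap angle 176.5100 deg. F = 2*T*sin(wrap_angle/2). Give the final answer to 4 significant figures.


F = 2 * 66.0860 * sin(176.5100/2 deg)
F = 132.1 kN


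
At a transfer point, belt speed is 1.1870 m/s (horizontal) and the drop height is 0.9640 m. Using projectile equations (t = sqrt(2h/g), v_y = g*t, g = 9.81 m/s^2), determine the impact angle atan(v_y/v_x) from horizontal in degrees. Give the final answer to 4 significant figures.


t = sqrt(2*0.9640/9.81) = 0.443322 s
v_y = 9.81 * 0.443322 = 4.34899 m/s
angle = atan(4.34899 / 1.1870) = 74.73 deg


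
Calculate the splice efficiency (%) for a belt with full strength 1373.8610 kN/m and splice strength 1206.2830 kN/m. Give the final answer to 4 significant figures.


Eff = 1206.2830 / 1373.8610 * 100
Eff = 87.80 %


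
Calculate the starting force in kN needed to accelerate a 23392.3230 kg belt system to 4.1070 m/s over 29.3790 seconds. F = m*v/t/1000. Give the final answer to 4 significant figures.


F = 23392.3230 * 4.1070 / 29.3790 / 1000
F = 3.270 kN


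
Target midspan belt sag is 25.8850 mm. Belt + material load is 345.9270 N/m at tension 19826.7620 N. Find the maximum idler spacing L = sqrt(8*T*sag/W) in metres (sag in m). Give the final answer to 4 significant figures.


sag = 25.8850/1000 = 0.025885 m
L = sqrt(8 * 19826.7620 * 0.025885 / 345.9270)
L = 3.445 m


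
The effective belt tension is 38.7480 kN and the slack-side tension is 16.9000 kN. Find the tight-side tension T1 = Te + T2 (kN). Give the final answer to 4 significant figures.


T1 = Te + T2 = 38.7480 + 16.9000
T1 = 55.65 kN


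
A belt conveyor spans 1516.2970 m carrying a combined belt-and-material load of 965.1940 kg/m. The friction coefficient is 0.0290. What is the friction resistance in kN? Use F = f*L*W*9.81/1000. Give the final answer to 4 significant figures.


F = 0.0290 * 1516.2970 * 965.1940 * 9.81 / 1000
F = 416.4 kN


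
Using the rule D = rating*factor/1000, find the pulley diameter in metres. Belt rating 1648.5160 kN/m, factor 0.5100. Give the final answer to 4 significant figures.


D = 1648.5160 * 0.5100 / 1000
D = 0.8407 m


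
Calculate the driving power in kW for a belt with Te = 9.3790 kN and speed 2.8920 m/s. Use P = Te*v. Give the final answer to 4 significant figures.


P = Te * v = 9.3790 * 2.8920
P = 27.12 kW


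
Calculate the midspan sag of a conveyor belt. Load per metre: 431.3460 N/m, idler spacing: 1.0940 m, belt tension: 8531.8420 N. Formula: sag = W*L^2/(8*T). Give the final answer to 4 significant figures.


sag = 431.3460 * 1.0940^2 / (8 * 8531.8420)
sag = 0.007564 m


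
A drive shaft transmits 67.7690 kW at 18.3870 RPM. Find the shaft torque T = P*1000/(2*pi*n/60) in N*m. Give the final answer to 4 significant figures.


omega = 2*pi*18.3870/60 = 1.92548 rad/s
T = 67.7690*1000 / 1.92548
T = 35200 N*m


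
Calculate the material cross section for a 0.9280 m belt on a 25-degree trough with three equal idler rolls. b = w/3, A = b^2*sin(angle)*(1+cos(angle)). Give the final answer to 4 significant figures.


b = 0.9280/3 = 0.309333 m
A = 0.309333^2 * sin(25 deg) * (1 + cos(25 deg))
A = 0.07709 m^2


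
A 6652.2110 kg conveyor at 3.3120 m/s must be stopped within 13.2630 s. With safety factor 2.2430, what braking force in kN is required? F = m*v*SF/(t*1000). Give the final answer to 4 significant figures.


F = 6652.2110 * 3.3120 / 13.2630 * 2.2430 / 1000
F = 3.726 kN


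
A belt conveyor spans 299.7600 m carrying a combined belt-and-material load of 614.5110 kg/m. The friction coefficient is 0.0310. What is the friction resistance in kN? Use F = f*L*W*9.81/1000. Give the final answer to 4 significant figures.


F = 0.0310 * 299.7600 * 614.5110 * 9.81 / 1000
F = 56.02 kN


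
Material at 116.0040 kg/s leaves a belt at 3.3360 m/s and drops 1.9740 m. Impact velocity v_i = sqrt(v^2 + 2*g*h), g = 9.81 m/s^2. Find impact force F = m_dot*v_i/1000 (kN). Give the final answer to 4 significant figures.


v_i = sqrt(3.3360^2 + 2*9.81*1.9740) = 7.06107 m/s
F = 116.0040 * 7.06107 / 1000
F = 0.8191 kN


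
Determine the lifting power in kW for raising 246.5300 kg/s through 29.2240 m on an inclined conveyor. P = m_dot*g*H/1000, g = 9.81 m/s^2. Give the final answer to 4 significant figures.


P = 246.5300 * 9.81 * 29.2240 / 1000
P = 70.68 kW


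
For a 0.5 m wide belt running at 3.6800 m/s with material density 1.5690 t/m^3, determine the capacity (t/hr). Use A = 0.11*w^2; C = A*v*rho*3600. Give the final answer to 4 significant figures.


A = 0.11 * 0.5^2 = 0.0275 m^2
C = 0.0275 * 3.6800 * 1.5690 * 3600
C = 571.6 t/hr


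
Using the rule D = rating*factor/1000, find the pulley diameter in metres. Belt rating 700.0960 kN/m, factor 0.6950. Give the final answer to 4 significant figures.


D = 700.0960 * 0.6950 / 1000
D = 0.4866 m


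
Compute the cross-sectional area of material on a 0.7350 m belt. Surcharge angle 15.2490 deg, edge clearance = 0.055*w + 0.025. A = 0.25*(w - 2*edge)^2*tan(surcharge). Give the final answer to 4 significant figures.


edge = 0.055*0.7350 + 0.025 = 0.065425 m
ew = 0.7350 - 2*0.065425 = 0.60415 m
A = 0.25 * 0.60415^2 * tan(15.2490 deg)
A = 0.02488 m^2


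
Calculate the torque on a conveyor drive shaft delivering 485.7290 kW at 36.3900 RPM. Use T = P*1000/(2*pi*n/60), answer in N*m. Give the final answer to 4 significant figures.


omega = 2*pi*36.3900/60 = 3.81075 rad/s
T = 485.7290*1000 / 3.81075
T = 127500 N*m


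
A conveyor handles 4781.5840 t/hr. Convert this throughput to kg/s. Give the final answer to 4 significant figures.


m_dot = 4781.5840 * 1000 / 3600
m_dot = 1328 kg/s


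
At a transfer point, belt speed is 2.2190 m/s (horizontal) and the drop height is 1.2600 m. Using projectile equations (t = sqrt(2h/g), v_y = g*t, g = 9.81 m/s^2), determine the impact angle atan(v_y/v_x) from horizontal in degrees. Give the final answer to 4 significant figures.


t = sqrt(2*1.2600/9.81) = 0.506834 s
v_y = 9.81 * 0.506834 = 4.97204 m/s
angle = atan(4.97204 / 2.2190) = 65.95 deg


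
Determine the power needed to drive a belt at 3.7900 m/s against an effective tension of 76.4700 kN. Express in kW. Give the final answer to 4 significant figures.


P = Te * v = 76.4700 * 3.7900
P = 289.8 kW


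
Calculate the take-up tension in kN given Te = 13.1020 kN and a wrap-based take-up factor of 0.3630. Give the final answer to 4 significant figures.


T_tu = 13.1020 * 0.3630
T_tu = 4.756 kN


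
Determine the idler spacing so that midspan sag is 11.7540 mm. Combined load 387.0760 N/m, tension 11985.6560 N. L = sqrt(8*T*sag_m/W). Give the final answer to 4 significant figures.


sag = 11.7540/1000 = 0.011754 m
L = sqrt(8 * 11985.6560 * 0.011754 / 387.0760)
L = 1.706 m


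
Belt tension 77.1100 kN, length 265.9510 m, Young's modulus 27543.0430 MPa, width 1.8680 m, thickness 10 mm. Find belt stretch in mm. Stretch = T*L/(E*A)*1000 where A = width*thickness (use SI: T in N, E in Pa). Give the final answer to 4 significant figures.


A = 1.8680 * 0.01 = 0.01868 m^2
Stretch = 77.1100*1000 * 265.9510 / (27543.0430e6 * 0.01868) * 1000
Stretch = 39.86 mm


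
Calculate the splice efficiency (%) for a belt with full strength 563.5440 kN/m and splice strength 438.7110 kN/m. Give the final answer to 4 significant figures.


Eff = 438.7110 / 563.5440 * 100
Eff = 77.85 %


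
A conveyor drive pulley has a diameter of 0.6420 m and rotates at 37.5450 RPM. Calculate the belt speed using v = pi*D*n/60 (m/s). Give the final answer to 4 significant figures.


v = pi * 0.6420 * 37.5450 / 60
v = 1.262 m/s


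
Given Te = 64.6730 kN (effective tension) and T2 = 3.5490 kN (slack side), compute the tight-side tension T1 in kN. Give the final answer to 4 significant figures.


T1 = Te + T2 = 64.6730 + 3.5490
T1 = 68.22 kN


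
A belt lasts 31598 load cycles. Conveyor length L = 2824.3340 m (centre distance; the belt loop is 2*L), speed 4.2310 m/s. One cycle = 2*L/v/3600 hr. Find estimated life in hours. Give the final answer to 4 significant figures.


cycle_time = 2 * 2824.3340 / 4.2310 / 3600 = 0.370852 hr
life = 31598 * 0.370852 = 11720 hours


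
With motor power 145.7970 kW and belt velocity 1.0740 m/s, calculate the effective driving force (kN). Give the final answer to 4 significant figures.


Te = P / v = 145.7970 / 1.0740
Te = 135.8 kN


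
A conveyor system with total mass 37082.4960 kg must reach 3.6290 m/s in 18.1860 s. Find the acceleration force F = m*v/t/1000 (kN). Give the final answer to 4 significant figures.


F = 37082.4960 * 3.6290 / 18.1860 / 1000
F = 7.400 kN


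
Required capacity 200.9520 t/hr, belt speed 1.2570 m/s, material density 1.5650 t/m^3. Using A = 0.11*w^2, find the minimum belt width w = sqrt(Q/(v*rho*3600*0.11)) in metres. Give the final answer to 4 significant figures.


A_req = 200.9520 / (1.2570 * 1.5650 * 3600) = 0.0283753 m^2
w = sqrt(0.0283753 / 0.11)
w = 0.5079 m


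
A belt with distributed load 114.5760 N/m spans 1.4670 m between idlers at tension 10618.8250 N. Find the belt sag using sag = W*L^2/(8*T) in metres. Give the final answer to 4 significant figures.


sag = 114.5760 * 1.4670^2 / (8 * 10618.8250)
sag = 0.002903 m


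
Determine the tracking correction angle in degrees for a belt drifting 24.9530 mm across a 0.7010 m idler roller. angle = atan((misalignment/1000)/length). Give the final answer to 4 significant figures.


misalign_m = 24.9530 / 1000 = 0.024953 m
angle = atan(0.024953 / 0.7010)
angle = 2.039 deg


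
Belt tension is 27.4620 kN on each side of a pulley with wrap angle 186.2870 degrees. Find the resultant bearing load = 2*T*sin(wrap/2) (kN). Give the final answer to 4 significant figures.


F = 2 * 27.4620 * sin(186.2870/2 deg)
F = 54.84 kN


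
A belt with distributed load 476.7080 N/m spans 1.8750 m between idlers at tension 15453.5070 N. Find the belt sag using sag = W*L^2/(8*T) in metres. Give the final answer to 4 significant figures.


sag = 476.7080 * 1.8750^2 / (8 * 15453.5070)
sag = 0.01356 m


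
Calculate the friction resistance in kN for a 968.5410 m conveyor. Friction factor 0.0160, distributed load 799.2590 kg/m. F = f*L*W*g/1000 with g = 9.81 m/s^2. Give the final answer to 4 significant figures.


F = 0.0160 * 968.5410 * 799.2590 * 9.81 / 1000
F = 121.5 kN


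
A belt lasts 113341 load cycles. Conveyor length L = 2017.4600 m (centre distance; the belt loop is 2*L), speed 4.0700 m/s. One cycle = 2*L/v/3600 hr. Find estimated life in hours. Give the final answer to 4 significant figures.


cycle_time = 2 * 2017.4600 / 4.0700 / 3600 = 0.275384 hr
life = 113341 * 0.275384 = 31210 hours


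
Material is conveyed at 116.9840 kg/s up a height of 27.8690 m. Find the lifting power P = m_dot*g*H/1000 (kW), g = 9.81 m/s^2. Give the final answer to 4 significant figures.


P = 116.9840 * 9.81 * 27.8690 / 1000
P = 31.98 kW


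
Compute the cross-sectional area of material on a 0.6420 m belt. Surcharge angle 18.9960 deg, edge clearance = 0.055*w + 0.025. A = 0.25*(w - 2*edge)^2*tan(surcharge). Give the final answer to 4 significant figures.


edge = 0.055*0.6420 + 0.025 = 0.06031 m
ew = 0.6420 - 2*0.06031 = 0.52138 m
A = 0.25 * 0.52138^2 * tan(18.9960 deg)
A = 0.02339 m^2


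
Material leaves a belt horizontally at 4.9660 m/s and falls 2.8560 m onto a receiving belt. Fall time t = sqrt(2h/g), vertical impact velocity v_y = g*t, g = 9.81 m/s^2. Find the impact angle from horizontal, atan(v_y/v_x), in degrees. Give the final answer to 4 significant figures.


t = sqrt(2*2.8560/9.81) = 0.763062 s
v_y = 9.81 * 0.763062 = 7.48564 m/s
angle = atan(7.48564 / 4.9660) = 56.44 deg


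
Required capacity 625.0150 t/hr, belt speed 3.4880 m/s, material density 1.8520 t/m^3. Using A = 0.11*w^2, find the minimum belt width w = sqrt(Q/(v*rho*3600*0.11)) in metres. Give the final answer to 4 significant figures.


A_req = 625.0150 / (3.4880 * 1.8520 * 3600) = 0.0268764 m^2
w = sqrt(0.0268764 / 0.11)
w = 0.4943 m


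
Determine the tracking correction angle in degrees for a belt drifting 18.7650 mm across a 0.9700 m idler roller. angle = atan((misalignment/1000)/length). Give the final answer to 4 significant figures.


misalign_m = 18.7650 / 1000 = 0.018765 m
angle = atan(0.018765 / 0.9700)
angle = 1.108 deg


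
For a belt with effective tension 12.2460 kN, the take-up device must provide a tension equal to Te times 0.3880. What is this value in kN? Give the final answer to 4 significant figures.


T_tu = 12.2460 * 0.3880
T_tu = 4.751 kN


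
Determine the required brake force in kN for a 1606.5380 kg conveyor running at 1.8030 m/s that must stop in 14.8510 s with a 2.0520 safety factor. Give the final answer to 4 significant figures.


F = 1606.5380 * 1.8030 / 14.8510 * 2.0520 / 1000
F = 0.4002 kN


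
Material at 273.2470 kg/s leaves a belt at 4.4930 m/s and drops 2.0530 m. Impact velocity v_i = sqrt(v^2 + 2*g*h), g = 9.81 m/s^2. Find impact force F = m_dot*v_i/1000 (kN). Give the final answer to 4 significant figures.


v_i = sqrt(4.4930^2 + 2*9.81*2.0530) = 7.77605 m/s
F = 273.2470 * 7.77605 / 1000
F = 2.125 kN


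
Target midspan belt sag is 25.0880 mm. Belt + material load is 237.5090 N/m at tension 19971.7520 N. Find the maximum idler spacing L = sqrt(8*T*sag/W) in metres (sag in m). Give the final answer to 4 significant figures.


sag = 25.0880/1000 = 0.025088 m
L = sqrt(8 * 19971.7520 * 0.025088 / 237.5090)
L = 4.108 m


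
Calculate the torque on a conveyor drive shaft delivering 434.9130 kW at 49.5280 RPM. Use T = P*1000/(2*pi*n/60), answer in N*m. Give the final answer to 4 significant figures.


omega = 2*pi*49.5280/60 = 5.18656 rad/s
T = 434.9130*1000 / 5.18656
T = 83850 N*m


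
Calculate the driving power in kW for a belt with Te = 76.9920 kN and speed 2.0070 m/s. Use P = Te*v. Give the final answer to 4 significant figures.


P = Te * v = 76.9920 * 2.0070
P = 154.5 kW


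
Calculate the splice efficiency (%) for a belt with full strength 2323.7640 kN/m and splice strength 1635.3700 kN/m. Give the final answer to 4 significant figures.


Eff = 1635.3700 / 2323.7640 * 100
Eff = 70.38 %


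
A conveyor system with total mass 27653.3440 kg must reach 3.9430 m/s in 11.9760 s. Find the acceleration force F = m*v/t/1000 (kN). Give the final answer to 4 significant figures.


F = 27653.3440 * 3.9430 / 11.9760 / 1000
F = 9.105 kN


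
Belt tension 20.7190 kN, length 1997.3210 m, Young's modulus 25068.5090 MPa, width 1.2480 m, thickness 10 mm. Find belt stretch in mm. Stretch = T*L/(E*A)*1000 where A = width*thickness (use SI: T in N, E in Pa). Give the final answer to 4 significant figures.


A = 1.2480 * 0.01 = 0.01248 m^2
Stretch = 20.7190*1000 * 1997.3210 / (25068.5090e6 * 0.01248) * 1000
Stretch = 132.3 mm


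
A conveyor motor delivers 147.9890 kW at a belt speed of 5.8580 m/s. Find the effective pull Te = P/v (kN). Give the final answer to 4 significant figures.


Te = P / v = 147.9890 / 5.8580
Te = 25.26 kN


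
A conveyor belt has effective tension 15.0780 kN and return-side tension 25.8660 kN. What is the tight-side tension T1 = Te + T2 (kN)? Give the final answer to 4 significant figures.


T1 = Te + T2 = 15.0780 + 25.8660
T1 = 40.94 kN


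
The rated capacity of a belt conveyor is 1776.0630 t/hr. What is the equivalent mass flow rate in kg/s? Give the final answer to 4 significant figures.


m_dot = 1776.0630 * 1000 / 3600
m_dot = 493.4 kg/s


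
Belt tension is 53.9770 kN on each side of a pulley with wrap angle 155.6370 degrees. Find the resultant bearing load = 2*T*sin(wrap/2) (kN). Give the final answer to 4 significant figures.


F = 2 * 53.9770 * sin(155.6370/2 deg)
F = 105.5 kN


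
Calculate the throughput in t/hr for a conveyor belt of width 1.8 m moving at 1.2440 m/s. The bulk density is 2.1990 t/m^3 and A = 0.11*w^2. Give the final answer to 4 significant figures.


A = 0.11 * 1.8^2 = 0.3564 m^2
C = 0.3564 * 1.2440 * 2.1990 * 3600
C = 3510 t/hr


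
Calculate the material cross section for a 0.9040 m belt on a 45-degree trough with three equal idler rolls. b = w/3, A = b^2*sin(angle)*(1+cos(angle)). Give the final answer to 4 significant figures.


b = 0.9040/3 = 0.301333 m
A = 0.301333^2 * sin(45 deg) * (1 + cos(45 deg))
A = 0.1096 m^2


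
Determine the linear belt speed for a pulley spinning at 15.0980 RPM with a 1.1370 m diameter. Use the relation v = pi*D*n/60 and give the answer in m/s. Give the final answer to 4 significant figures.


v = pi * 1.1370 * 15.0980 / 60
v = 0.8988 m/s


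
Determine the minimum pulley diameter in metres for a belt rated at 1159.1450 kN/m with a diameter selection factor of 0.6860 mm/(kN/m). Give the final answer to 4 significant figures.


D = 1159.1450 * 0.6860 / 1000
D = 0.7952 m


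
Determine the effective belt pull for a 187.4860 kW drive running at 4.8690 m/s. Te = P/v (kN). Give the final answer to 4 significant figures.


Te = P / v = 187.4860 / 4.8690
Te = 38.51 kN


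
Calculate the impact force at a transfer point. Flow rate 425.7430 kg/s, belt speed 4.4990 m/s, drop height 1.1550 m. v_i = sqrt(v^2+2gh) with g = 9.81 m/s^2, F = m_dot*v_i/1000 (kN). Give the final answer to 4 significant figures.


v_i = sqrt(4.4990^2 + 2*9.81*1.1550) = 6.54997 m/s
F = 425.7430 * 6.54997 / 1000
F = 2.789 kN


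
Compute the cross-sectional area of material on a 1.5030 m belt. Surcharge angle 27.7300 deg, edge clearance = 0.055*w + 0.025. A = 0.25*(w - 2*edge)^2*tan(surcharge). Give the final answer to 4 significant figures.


edge = 0.055*1.5030 + 0.025 = 0.107665 m
ew = 1.5030 - 2*0.107665 = 1.28767 m
A = 0.25 * 1.28767^2 * tan(27.7300 deg)
A = 0.2179 m^2


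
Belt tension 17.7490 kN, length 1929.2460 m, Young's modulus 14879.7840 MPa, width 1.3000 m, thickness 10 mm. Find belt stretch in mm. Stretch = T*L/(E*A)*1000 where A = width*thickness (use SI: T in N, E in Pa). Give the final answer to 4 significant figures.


A = 1.3000 * 0.01 = 0.01300 m^2
Stretch = 17.7490*1000 * 1929.2460 / (14879.7840e6 * 0.01300) * 1000
Stretch = 177.0 mm


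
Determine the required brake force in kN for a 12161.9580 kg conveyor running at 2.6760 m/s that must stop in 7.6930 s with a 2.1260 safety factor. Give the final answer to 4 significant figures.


F = 12161.9580 * 2.6760 / 7.6930 * 2.1260 / 1000
F = 8.994 kN


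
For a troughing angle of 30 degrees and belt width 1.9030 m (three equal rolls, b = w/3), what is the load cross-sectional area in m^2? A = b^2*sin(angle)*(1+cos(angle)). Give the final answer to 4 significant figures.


b = 1.9030/3 = 0.634333 m
A = 0.634333^2 * sin(30 deg) * (1 + cos(30 deg))
A = 0.3754 m^2


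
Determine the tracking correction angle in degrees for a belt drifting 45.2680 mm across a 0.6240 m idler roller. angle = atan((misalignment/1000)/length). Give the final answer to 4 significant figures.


misalign_m = 45.2680 / 1000 = 0.045268 m
angle = atan(0.045268 / 0.6240)
angle = 4.149 deg


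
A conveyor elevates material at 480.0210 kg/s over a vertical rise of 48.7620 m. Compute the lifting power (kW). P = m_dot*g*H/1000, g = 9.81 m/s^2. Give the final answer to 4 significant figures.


P = 480.0210 * 9.81 * 48.7620 / 1000
P = 229.6 kW


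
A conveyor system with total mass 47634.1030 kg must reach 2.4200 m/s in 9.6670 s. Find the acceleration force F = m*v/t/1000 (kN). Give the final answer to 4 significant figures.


F = 47634.1030 * 2.4200 / 9.6670 / 1000
F = 11.92 kN


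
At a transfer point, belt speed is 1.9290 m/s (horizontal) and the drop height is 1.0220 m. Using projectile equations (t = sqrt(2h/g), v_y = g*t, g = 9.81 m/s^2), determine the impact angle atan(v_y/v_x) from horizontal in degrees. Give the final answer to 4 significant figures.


t = sqrt(2*1.0220/9.81) = 0.456463 s
v_y = 9.81 * 0.456463 = 4.4779 m/s
angle = atan(4.4779 / 1.9290) = 66.69 deg


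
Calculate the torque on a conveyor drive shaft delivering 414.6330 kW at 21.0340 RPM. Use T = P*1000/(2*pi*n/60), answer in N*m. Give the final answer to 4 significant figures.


omega = 2*pi*21.0340/60 = 2.20268 rad/s
T = 414.6330*1000 / 2.20268
T = 188200 N*m


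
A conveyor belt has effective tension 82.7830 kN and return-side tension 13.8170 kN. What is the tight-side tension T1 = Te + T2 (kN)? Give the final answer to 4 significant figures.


T1 = Te + T2 = 82.7830 + 13.8170
T1 = 96.60 kN


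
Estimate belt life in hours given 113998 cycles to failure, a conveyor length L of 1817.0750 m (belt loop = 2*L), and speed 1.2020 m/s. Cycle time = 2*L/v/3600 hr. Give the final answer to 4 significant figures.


cycle_time = 2 * 1817.0750 / 1.2020 / 3600 = 0.839839 hr
life = 113998 * 0.839839 = 95740 hours


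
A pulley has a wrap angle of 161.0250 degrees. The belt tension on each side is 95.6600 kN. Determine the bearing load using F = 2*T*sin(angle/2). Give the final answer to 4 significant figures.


F = 2 * 95.6600 * sin(161.0250/2 deg)
F = 188.7 kN


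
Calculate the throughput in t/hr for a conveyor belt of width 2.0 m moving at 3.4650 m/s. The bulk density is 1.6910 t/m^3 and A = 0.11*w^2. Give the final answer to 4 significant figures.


A = 0.11 * 2.0^2 = 0.44 m^2
C = 0.44 * 3.4650 * 1.6910 * 3600
C = 9281 t/hr


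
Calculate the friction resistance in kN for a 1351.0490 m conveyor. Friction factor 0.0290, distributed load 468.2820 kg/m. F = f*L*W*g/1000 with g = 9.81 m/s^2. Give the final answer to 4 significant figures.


F = 0.0290 * 1351.0490 * 468.2820 * 9.81 / 1000
F = 180.0 kN


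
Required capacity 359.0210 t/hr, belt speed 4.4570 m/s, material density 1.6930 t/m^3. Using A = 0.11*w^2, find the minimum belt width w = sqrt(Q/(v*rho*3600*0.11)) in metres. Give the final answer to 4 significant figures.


A_req = 359.0210 / (4.4570 * 1.6930 * 3600) = 0.0132165 m^2
w = sqrt(0.0132165 / 0.11)
w = 0.3466 m


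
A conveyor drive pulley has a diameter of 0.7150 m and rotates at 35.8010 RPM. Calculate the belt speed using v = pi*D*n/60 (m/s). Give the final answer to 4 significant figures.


v = pi * 0.7150 * 35.8010 / 60
v = 1.340 m/s


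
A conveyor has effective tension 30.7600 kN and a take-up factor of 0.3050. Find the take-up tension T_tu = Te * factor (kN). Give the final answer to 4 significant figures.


T_tu = 30.7600 * 0.3050
T_tu = 9.382 kN


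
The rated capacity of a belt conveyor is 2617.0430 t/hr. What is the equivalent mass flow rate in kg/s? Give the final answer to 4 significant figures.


m_dot = 2617.0430 * 1000 / 3600
m_dot = 727.0 kg/s


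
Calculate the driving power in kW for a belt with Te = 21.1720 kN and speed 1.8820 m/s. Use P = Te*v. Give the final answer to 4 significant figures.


P = Te * v = 21.1720 * 1.8820
P = 39.85 kW


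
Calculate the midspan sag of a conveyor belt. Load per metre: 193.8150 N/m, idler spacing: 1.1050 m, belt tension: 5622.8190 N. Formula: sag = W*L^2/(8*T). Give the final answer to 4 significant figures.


sag = 193.8150 * 1.1050^2 / (8 * 5622.8190)
sag = 0.005261 m


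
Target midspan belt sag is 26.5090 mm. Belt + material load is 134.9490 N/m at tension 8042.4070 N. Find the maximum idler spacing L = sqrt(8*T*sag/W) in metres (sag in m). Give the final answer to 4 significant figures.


sag = 26.5090/1000 = 0.026509 m
L = sqrt(8 * 8042.4070 * 0.026509 / 134.9490)
L = 3.555 m


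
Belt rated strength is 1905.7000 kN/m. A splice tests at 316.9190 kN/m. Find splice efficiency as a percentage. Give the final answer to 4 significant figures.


Eff = 316.9190 / 1905.7000 * 100
Eff = 16.63 %


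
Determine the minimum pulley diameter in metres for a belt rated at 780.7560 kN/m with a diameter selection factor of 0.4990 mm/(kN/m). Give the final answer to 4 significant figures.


D = 780.7560 * 0.4990 / 1000
D = 0.3896 m


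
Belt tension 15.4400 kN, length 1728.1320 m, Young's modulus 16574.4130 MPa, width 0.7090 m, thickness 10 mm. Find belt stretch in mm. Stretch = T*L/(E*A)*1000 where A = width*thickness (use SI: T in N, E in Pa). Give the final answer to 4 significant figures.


A = 0.7090 * 0.01 = 0.00709 m^2
Stretch = 15.4400*1000 * 1728.1320 / (16574.4130e6 * 0.00709) * 1000
Stretch = 227.1 mm


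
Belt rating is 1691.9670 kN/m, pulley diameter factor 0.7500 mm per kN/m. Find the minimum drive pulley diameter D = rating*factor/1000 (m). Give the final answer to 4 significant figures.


D = 1691.9670 * 0.7500 / 1000
D = 1.269 m


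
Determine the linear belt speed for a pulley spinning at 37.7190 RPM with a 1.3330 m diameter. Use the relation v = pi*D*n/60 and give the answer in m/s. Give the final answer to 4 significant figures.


v = pi * 1.3330 * 37.7190 / 60
v = 2.633 m/s


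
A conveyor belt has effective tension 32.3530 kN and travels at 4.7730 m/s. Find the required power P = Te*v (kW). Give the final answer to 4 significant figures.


P = Te * v = 32.3530 * 4.7730
P = 154.4 kW


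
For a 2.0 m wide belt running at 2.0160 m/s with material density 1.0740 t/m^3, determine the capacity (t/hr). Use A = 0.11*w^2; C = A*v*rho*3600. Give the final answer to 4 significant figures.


A = 0.11 * 2.0^2 = 0.44 m^2
C = 0.44 * 2.0160 * 1.0740 * 3600
C = 3430 t/hr


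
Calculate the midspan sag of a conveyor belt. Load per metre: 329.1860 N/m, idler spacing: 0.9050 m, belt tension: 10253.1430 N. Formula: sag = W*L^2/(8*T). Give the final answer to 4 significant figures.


sag = 329.1860 * 0.9050^2 / (8 * 10253.1430)
sag = 0.003287 m


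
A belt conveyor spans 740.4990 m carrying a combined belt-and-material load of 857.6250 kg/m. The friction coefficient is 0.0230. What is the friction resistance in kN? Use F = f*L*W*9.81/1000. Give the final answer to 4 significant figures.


F = 0.0230 * 740.4990 * 857.6250 * 9.81 / 1000
F = 143.3 kN


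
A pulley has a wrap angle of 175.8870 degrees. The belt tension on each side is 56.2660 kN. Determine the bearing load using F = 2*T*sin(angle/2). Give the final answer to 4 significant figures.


F = 2 * 56.2660 * sin(175.8870/2 deg)
F = 112.5 kN


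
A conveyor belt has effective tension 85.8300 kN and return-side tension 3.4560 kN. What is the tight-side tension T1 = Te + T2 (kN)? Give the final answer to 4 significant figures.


T1 = Te + T2 = 85.8300 + 3.4560
T1 = 89.29 kN


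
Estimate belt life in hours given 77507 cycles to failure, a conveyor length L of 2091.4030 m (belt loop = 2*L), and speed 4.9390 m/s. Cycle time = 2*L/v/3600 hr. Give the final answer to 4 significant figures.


cycle_time = 2 * 2091.4030 / 4.9390 / 3600 = 0.235248 hr
life = 77507 * 0.235248 = 18230 hours


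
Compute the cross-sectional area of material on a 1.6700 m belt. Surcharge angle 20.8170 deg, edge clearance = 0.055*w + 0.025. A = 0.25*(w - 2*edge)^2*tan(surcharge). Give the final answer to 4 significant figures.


edge = 0.055*1.6700 + 0.025 = 0.11685 m
ew = 1.6700 - 2*0.11685 = 1.4363 m
A = 0.25 * 1.4363^2 * tan(20.8170 deg)
A = 0.1961 m^2
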